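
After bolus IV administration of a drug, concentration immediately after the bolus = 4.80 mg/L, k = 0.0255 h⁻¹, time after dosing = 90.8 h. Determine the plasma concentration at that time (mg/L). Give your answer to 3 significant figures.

C = C₀ · e^(−k·t) = 4.800 × e^(−0.02550 × 90.8)
  = 4.800 × 0.09873 = 0.4739 mg/L

0.474 mg/L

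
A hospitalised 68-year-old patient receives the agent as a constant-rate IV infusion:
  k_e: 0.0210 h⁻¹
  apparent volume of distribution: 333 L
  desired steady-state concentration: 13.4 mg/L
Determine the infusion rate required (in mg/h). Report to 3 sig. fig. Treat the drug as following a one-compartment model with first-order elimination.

93.7 mg/h

CL = k × Vd = 0.02100 × 333 = 6.993 L/h
At steady state, infusion rate R₀ = Css × CL = 13.4 × 6.993 = 93.71 mg/h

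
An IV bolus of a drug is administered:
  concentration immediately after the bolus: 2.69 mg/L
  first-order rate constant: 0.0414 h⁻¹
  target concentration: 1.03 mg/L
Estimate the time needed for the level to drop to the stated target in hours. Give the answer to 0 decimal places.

t = ln(C₀ / C) / k = ln(2.690 / 1.03) / 0.04140
  = ln(2.612) / 0.04140 = 0.9601 / 0.04140 = 23.19 h

23 h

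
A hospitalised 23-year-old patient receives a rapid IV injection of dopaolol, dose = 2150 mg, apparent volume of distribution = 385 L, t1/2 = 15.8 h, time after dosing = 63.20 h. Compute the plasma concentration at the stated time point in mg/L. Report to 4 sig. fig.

C₀ = Dose / Vd = 2150 / 385 = 5.584 mg/L
k = ln2 / t½ = 0.693147 / 15.8 = 0.04387 h⁻¹
t / t½ = 63.20 / 15.8 = 4 half-lives
C = C₀ × (1/2)^4 = 5.584 × 0.06250 = 0.3490 mg/L

0.3490 mg/L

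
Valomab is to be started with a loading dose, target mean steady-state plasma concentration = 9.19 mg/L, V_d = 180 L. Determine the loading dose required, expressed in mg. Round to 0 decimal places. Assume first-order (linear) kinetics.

1654 mg

LD = Css × Vd = 9.19 × 180 = 1654 mg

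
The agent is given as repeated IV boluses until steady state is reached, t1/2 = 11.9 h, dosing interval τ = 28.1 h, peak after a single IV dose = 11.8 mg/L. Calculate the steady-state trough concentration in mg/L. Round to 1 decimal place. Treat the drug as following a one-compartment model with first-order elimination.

k = ln2 / t½ = 0.693147 / 11.9 = 0.05825 h⁻¹
e^(−kτ) = e^(−0.05825 × 28.1) = 0.1946
Accumulation ratio R = 1 / (1 − e^(−kτ)) = 1 / (1 − 0.1946) = 1.242
Steady-state trough = C₀ × R × e^(−kτ) = 11.8 × 1.242 × 0.1946 = 2.852 mg/L

2.9 mg/L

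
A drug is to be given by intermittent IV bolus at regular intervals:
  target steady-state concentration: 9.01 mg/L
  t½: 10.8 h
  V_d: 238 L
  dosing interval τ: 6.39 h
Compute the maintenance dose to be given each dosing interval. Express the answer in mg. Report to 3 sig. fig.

k = ln2 / t½ = 0.693147 / 10.8 = 0.06418 h⁻¹
CL = k × Vd = 0.06418 × 238 = 15.27 L/h
At steady state, Dose/τ = Css × CL.
Dose = Css × CL × τ = 9.01 × 15.27 × 6.39 = 879.2 mg

879 mg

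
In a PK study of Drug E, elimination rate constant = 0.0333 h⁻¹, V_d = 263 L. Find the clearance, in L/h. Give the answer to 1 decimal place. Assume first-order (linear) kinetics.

8.8 L/h

CL = k × Vd = 0.0333 × 263 = 8.758 L/h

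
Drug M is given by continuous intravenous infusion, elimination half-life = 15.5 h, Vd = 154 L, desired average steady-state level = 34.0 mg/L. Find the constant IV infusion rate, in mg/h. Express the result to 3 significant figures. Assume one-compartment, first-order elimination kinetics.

234 mg/h

k = ln2 / t½ = 0.693147 / 15.5 = 0.04472 h⁻¹
CL = k × Vd = 0.04472 × 154 = 6.887 L/h
At steady state, infusion rate R₀ = Css × CL = 34.0 × 6.887 = 234.2 mg/h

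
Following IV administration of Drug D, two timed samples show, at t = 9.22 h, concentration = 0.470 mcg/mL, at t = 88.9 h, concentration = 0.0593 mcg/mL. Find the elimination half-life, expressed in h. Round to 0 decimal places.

k = ln(C₁/C₂) / (t₂ − t₁) = ln(0.470/0.0593) / (88.9 − 9.22)
  = 2.070 / 79.68 = 0.02598 h⁻¹
t½ = ln2 / k = 0.693147 / 0.02598 = 26.68 h

27 h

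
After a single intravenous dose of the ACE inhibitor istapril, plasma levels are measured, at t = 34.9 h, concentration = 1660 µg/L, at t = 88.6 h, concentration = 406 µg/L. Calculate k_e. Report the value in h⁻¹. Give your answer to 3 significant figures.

0.0262 h⁻¹

k = ln(C₁/C₂) / (t₂ − t₁) = ln(1660/406) / (88.6 − 34.9)
  = 1.408 / 53.70 = 0.02622 h⁻¹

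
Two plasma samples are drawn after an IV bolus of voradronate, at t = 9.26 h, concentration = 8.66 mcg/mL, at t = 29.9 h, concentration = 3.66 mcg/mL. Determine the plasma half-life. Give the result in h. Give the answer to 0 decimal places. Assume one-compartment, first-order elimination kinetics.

k = ln(C₁/C₂) / (t₂ − t₁) = ln(8.66/3.66) / (29.9 − 9.26)
  = 0.8613 / 20.64 = 0.04173 h⁻¹
t½ = ln2 / k = 0.693147 / 0.04173 = 16.61 h

17 h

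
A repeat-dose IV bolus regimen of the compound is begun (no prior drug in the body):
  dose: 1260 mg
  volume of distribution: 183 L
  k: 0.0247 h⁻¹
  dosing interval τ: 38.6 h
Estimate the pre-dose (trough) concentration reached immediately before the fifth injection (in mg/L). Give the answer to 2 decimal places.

4.22 mg/L

C₀ per dose = Dose / Vd = 1260 / 183 = 6.885 mg/L
Fraction remaining after one interval: r = e^(−kτ) = e^(−0.02470 × 38.6) = 0.3854
Before dose 5, 4 doses have been given (aged 1τ, 2τ, 3τ, 4τ).
C_trough = C₀ × (r + r² + … + r^4) = C₀ × r(1−r^4)/(1−r)
        = 6.885 × 0.3854 × (1 − 0.02206) / (1 − 0.3854) = 4.222 mg/L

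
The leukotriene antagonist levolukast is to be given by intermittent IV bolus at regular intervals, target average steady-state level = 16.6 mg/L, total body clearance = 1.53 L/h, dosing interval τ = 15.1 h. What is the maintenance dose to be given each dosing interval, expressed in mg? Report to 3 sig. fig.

At steady state, Dose/τ = Css × CL.
Dose = Css × CL × τ = 16.6 × 1.530 × 15.1 = 383.5 mg

384 mg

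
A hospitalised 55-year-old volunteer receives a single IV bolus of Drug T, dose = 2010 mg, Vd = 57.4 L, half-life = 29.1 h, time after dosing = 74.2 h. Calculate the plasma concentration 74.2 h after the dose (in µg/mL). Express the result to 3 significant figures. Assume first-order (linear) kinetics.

5.98 µg/mL

C₀ = Dose / Vd = 2010 / 57.4 = 35.02 mg/L
k = ln2 / t½ = 0.693147 / 29.1 = 0.02382 h⁻¹
C = C₀ · e^(−k·t) = 35.02 × e^(−0.02382 × 74.2)
  = 35.02 × 0.1708 = 5.981 mg/L
(5.981 mg/L = 5.981 µg/mL)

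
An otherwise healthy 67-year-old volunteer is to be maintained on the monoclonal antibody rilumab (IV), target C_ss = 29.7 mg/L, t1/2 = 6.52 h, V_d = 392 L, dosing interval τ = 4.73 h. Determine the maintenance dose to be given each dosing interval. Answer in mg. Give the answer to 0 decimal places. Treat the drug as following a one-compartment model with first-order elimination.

5854 mg

k = ln2 / t½ = 0.693147 / 6.52 = 0.1063 h⁻¹
CL = k × Vd = 0.1063 × 392 = 41.67 L/h
At steady state, Dose/τ = Css × CL.
Dose = Css × CL × τ = 29.7 × 41.67 × 4.73 = 5854 mg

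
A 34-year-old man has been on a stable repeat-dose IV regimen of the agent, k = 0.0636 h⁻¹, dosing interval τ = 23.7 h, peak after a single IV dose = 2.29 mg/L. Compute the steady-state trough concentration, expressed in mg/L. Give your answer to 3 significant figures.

0.652 mg/L

e^(−kτ) = e^(−0.06360 × 23.7) = 0.2215
Accumulation ratio R = 1 / (1 − e^(−kτ)) = 1 / (1 − 0.2215) = 1.285
Steady-state trough = C₀ × R × e^(−kτ) = 2.29 × 1.285 × 0.2215 = 0.6518 mg/L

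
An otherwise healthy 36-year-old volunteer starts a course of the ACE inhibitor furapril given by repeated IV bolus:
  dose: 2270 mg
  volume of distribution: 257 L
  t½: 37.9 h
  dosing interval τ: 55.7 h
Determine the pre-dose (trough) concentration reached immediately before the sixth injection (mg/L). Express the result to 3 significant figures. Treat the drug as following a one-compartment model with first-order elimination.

4.96 mg/L

C₀ per dose = Dose / Vd = 2270 / 257 = 8.833 mg/L
k = ln2 / t½ = 0.693147 / 37.9 = 0.01829 h⁻¹
Fraction remaining after one interval: r = e^(−kτ) = e^(−0.01829 × 55.7) = 0.3610
Before dose 6, 5 doses have been given (aged 1τ, 2τ, 3τ, 4τ, 5τ).
C_trough = C₀ × (r + r² + … + r^5) = C₀ × r(1−r^5)/(1−r)
        = 8.833 × 0.3610 × (1 − 0.006131) / (1 − 0.3610) = 4.960 mg/L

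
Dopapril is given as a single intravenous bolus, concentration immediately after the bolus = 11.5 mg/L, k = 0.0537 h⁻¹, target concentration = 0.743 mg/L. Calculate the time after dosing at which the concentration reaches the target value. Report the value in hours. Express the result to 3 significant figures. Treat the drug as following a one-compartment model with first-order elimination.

t = ln(C₀ / C) / k = ln(11.50 / 0.743) / 0.05370
  = ln(15.48) / 0.05370 = 2.740 / 0.05370 = 51.02 h

51.0 h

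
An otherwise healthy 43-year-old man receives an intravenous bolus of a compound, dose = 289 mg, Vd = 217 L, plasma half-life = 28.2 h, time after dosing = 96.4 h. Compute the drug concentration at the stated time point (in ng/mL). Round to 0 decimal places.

125 ng/mL

C₀ = Dose / Vd = 289.0 / 217 = 1.332 mg/L
k = ln2 / t½ = 0.693147 / 28.2 = 0.02458 h⁻¹
C = C₀ · e^(−k·t) = 1.332 × e^(−0.02458 × 96.4)
  = 1.332 × 0.09353 = 0.1246 mg/L
Convert: 0.1246 mg/L × 1000 = 124.6 ng/mL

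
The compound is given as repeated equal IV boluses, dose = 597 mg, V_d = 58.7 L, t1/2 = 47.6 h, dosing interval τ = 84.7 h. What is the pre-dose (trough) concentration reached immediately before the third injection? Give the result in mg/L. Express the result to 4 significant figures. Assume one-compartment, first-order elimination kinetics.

3.826 mg/L

C₀ per dose = Dose / Vd = 597 / 58.7 = 10.17 mg/L
k = ln2 / t½ = 0.693147 / 47.6 = 0.01456 h⁻¹
Fraction remaining after one interval: r = e^(−kτ) = e^(−0.01456 × 84.7) = 0.2913
Before dose 3, 2 doses have been given (aged 1τ, 2τ).
C_trough = C₀ × (r + r²) = 10.17 × (0.2913 + 0.08486) = 3.826 mg/L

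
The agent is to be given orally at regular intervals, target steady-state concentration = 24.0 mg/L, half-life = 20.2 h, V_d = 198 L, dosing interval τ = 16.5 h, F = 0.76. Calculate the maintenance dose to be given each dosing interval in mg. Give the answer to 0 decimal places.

3540 mg

k = ln2 / t½ = 0.693147 / 20.2 = 0.03431 h⁻¹
CL = k × Vd = 0.03431 × 198 = 6.793 L/h
At steady state, F × (Dose/τ) = Css × CL.
Dose = Css × CL × τ / F = 24.0 × 6.793 × 16.5 / 0.76 = 3540 mg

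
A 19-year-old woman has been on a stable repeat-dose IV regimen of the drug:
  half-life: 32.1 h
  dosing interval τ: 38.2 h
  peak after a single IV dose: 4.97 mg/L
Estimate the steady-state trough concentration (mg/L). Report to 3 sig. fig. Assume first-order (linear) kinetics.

3.88 mg/L

k = ln2 / t½ = 0.693147 / 32.1 = 0.02159 h⁻¹
e^(−kτ) = e^(−0.02159 × 38.2) = 0.4383
Accumulation ratio R = 1 / (1 − e^(−kτ)) = 1 / (1 − 0.4383) = 1.780
Steady-state trough = C₀ × R × e^(−kτ) = 4.97 × 1.780 × 0.4383 = 3.877 mg/L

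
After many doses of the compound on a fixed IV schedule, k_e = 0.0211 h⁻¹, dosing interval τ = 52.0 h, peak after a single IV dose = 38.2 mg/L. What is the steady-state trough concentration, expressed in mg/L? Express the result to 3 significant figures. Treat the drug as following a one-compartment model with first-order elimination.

e^(−kτ) = e^(−0.02110 × 52.0) = 0.3338
Accumulation ratio R = 1 / (1 − e^(−kτ)) = 1 / (1 − 0.3338) = 1.501
Steady-state trough = C₀ × R × e^(−kτ) = 38.2 × 1.501 × 0.3338 = 19.14 mg/L

19.1 mg/L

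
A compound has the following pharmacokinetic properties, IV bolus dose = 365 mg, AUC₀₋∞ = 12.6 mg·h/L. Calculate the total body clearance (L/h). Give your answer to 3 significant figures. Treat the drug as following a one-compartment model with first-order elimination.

29.0 L/h

CL = Dose / AUC = 365 / 12.6 = 28.97 L/h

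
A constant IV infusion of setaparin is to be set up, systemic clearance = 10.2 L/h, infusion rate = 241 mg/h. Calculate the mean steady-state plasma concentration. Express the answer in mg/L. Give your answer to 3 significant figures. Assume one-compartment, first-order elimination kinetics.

23.6 mg/L

At steady state Css = R₀ / CL = 241 / 10.20 = 23.63 mg/L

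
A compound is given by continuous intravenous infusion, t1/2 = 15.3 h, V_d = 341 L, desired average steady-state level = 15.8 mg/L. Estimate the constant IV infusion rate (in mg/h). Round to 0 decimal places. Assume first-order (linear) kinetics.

244 mg/h

k = ln2 / t½ = 0.693147 / 15.3 = 0.04530 h⁻¹
CL = k × Vd = 0.04530 × 341 = 15.45 L/h
At steady state, infusion rate R₀ = Css × CL = 15.8 × 15.45 = 244.1 mg/h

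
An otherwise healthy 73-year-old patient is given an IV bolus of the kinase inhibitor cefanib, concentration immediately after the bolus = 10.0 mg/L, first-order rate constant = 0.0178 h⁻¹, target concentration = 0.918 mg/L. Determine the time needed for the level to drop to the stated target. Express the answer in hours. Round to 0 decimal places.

134 h

t = ln(C₀ / C) / k = ln(10.00 / 0.918) / 0.01780
  = ln(10.89) / 0.01780 = 2.388 / 0.01780 = 134.2 h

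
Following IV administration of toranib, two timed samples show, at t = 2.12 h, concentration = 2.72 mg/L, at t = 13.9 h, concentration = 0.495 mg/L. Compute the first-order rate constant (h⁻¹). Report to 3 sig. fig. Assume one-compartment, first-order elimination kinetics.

0.145 h⁻¹

k = ln(C₁/C₂) / (t₂ − t₁) = ln(2.72/0.495) / (13.9 − 2.12)
  = 1.704 / 11.78 = 0.1447 h⁻¹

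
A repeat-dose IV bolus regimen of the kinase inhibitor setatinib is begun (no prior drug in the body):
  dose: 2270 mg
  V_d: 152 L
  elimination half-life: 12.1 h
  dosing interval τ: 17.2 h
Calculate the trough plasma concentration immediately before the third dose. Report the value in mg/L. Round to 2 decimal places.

7.66 mg/L

C₀ per dose = Dose / Vd = 2270 / 152 = 14.93 mg/L
k = ln2 / t½ = 0.693147 / 12.1 = 0.05728 h⁻¹
Fraction remaining after one interval: r = e^(−kτ) = e^(−0.05728 × 17.2) = 0.3734
Before dose 3, 2 doses have been given (aged 1τ, 2τ).
C_trough = C₀ × (r + r²) = 14.93 × (0.3734 + 0.1394) = 7.656 mg/L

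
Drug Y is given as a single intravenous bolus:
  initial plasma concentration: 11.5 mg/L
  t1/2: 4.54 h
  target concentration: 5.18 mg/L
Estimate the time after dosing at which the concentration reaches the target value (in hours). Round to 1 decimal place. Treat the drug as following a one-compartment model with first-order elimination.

k = ln2 / t½ = 0.693147 / 4.54 = 0.1527 h⁻¹
t = ln(C₀ / C) / k = ln(11.50 / 5.18) / 0.1527
  = ln(2.220) / 0.1527 = 0.7975 / 0.1527 = 5.223 h

5.2 h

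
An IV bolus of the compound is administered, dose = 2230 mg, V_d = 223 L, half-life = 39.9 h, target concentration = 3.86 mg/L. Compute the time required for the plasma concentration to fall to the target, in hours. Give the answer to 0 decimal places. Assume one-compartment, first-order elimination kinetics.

C₀ = Dose / Vd = 2230 / 223 = 10.00 mg/L
k = ln2 / t½ = 0.693147 / 39.9 = 0.01737 h⁻¹
t = ln(C₀ / C) / k = ln(10.00 / 3.86) / 0.01737
  = ln(2.591) / 0.01737 = 0.9520 / 0.01737 = 54.81 h

55 h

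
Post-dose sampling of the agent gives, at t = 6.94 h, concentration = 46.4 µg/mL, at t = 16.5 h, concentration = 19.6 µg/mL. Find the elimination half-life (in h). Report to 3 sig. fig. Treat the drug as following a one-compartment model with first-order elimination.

k = ln(C₁/C₂) / (t₂ − t₁) = ln(46.4/19.6) / (16.5 − 6.94)
  = 0.8618 / 9.560 = 0.09015 h⁻¹
t½ = ln2 / k = 0.693147 / 0.09015 = 7.689 h

7.69 h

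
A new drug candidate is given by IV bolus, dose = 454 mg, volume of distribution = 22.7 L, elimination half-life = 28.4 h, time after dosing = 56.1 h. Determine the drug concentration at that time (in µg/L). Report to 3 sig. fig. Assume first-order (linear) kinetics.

C₀ = Dose / Vd = 454.0 / 22.7 = 20.00 mg/L
k = ln2 / t½ = 0.693147 / 28.4 = 0.02441 h⁻¹
C = C₀ · e^(−k·t) = 20.00 × e^(−0.02441 × 56.1)
  = 20.00 × 0.2543 = 5.086 mg/L
Convert: 5.086 mg/L × 1000 = 5086 µg/L

5090 µg/L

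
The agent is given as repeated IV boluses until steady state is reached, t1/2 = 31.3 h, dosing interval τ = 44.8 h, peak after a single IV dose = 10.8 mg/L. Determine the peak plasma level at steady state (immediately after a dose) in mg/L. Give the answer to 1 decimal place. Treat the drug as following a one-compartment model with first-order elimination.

17.2 mg/L

k = ln2 / t½ = 0.693147 / 31.3 = 0.02215 h⁻¹
e^(−kτ) = e^(−0.02215 × 44.8) = 0.3707
Accumulation ratio R = 1 / (1 − e^(−kτ)) = 1 / (1 − 0.3707) = 1.589
Steady-state peak = C₀ × R = 10.8 × 1.589 = 17.16 mg/L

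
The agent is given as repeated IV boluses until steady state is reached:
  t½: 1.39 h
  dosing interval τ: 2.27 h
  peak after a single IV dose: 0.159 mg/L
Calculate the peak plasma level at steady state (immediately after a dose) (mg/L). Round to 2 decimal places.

k = ln2 / t½ = 0.693147 / 1.39 = 0.4987 h⁻¹
e^(−kτ) = e^(−0.4987 × 2.27) = 0.3224
Accumulation ratio R = 1 / (1 − e^(−kτ)) = 1 / (1 − 0.3224) = 1.476
Steady-state peak = C₀ × R = 0.159 × 1.476 = 0.2347 mg/L

0.23 mg/L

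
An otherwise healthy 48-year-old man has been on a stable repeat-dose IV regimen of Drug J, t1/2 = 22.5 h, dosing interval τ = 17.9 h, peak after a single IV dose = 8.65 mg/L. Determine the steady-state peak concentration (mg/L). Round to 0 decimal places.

20 mg/L

k = ln2 / t½ = 0.693147 / 22.5 = 0.03081 h⁻¹
e^(−kτ) = e^(−0.03081 × 17.9) = 0.5761
Accumulation ratio R = 1 / (1 − e^(−kτ)) = 1 / (1 − 0.5761) = 2.359
Steady-state peak = C₀ × R = 8.65 × 2.359 = 20.41 mg/L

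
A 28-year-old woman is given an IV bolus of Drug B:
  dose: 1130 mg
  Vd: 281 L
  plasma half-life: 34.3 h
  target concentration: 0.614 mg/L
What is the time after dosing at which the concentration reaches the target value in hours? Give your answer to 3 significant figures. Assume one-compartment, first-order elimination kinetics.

93.0 h

C₀ = Dose / Vd = 1130 / 281 = 4.021 mg/L
k = ln2 / t½ = 0.693147 / 34.3 = 0.02021 h⁻¹
t = ln(C₀ / C) / k = ln(4.021 / 0.614) / 0.02021
  = ln(6.549) / 0.02021 = 1.879 / 0.02021 = 92.97 h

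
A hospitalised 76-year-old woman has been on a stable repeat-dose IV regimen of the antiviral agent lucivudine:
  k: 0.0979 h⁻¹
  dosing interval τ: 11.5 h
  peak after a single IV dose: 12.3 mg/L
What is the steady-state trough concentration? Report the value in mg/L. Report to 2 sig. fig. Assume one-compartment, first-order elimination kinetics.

5.9 mg/L

e^(−kτ) = e^(−0.09790 × 11.5) = 0.3244
Accumulation ratio R = 1 / (1 − e^(−kτ)) = 1 / (1 − 0.3244) = 1.480
Steady-state trough = C₀ × R × e^(−kτ) = 12.3 × 1.480 × 0.3244 = 5.905 mg/L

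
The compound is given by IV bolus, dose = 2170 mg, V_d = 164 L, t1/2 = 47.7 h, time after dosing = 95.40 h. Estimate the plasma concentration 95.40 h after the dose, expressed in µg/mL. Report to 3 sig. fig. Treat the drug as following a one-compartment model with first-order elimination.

C₀ = Dose / Vd = 2170 / 164 = 13.23 mg/L
k = ln2 / t½ = 0.693147 / 47.7 = 0.01453 h⁻¹
t / t½ = 95.40 / 47.7 = 2 half-lives
C = C₀ × (1/2)^2 = 13.23 × 0.2500 = 3.308 mg/L
(3.308 mg/L = 3.308 µg/mL)

3.31 µg/mL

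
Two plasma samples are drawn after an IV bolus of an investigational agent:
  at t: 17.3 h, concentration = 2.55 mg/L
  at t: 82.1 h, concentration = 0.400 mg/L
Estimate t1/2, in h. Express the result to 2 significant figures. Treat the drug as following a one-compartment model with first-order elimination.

24 h

k = ln(C₁/C₂) / (t₂ − t₁) = ln(2.55/0.400) / (82.1 − 17.3)
  = 1.852 / 64.80 = 0.02858 h⁻¹
t½ = ln2 / k = 0.693147 / 0.02858 = 24.25 h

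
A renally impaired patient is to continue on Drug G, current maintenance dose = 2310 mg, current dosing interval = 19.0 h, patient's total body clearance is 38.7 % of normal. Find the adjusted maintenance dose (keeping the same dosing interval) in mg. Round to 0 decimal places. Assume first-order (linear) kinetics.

To keep the same average steady-state level, dosing rate must scale with clearance.
CL ratio = 38.7 / 100 = 0.3870
New dose (same interval) = 2310 × 0.3870 = 894.0 mg

894 mg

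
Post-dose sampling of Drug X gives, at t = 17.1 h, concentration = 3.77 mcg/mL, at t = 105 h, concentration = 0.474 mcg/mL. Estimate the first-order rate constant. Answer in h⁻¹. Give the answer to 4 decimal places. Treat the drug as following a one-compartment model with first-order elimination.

0.0236 h⁻¹

k = ln(C₁/C₂) / (t₂ − t₁) = ln(3.77/0.474) / (105 − 17.1)
  = 2.074 / 87.90 = 0.02359 h⁻¹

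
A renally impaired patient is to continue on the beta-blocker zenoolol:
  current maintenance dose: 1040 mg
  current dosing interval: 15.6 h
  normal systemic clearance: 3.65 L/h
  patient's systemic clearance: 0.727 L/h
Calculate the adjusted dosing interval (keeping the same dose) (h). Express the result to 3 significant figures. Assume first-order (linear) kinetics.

78.3 h

To keep the same average steady-state level, dosing rate must scale with clearance.
CL ratio = 0.727 / 3.65 = 0.1992
New interval (same dose) = 15.6 / 0.1992 = 78.31 h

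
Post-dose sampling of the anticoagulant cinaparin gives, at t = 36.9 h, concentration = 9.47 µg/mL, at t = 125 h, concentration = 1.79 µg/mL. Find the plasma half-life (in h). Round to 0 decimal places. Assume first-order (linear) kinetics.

k = ln(C₁/C₂) / (t₂ − t₁) = ln(9.47/1.79) / (125 − 36.9)
  = 1.666 / 88.10 = 0.01891 h⁻¹
t½ = ln2 / k = 0.693147 / 0.01891 = 36.66 h

37 h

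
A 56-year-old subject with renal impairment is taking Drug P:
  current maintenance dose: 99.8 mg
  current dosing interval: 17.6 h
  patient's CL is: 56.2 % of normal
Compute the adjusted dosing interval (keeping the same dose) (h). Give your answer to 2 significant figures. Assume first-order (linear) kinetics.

To keep the same average steady-state level, dosing rate must scale with clearance.
CL ratio = 56.2 / 100 = 0.5620
New interval (same dose) = 17.6 / 0.5620 = 31.32 h

31 h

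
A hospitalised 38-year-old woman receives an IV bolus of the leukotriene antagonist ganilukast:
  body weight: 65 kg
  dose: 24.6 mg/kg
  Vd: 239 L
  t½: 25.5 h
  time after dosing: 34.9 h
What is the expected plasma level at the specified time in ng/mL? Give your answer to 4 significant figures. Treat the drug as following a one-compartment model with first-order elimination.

Total dose = 24.6 × 65 = 1599 mg
C₀ = Dose / Vd = 1599 / 239 = 6.690 mg/L
k = ln2 / t½ = 0.693147 / 25.5 = 0.02718 h⁻¹
C = C₀ · e^(−k·t) = 6.690 × e^(−0.02718 × 34.9)
  = 6.690 × 0.3873 = 2.591 mg/L
Convert: 2.591 mg/L × 1000 = 2591 ng/mL

2591 ng/mL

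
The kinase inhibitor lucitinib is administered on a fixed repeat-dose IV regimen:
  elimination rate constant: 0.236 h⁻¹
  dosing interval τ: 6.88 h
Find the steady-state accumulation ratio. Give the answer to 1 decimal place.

e^(−kτ) = e^(−0.2360 × 6.88) = 0.1972
Accumulation ratio R = 1 / (1 − e^(−kτ)) = 1 / (1 − 0.1972) = 1.246

1.2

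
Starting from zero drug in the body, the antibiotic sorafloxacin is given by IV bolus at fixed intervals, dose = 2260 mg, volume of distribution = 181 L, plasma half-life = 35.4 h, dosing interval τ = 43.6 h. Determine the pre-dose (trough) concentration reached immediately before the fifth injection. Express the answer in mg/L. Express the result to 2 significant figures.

C₀ per dose = Dose / Vd = 2260 / 181 = 12.49 mg/L
k = ln2 / t½ = 0.693147 / 35.4 = 0.01958 h⁻¹
Fraction remaining after one interval: r = e^(−kτ) = e^(−0.01958 × 43.6) = 0.4258
Before dose 5, 4 doses have been given (aged 1τ, 2τ, 3τ, 4τ).
C_trough = C₀ × (r + r² + … + r^4) = C₀ × r(1−r^4)/(1−r)
        = 12.49 × 0.4258 × (1 − 0.03287) / (1 − 0.4258) = 8.958 mg/L

9.0 mg/L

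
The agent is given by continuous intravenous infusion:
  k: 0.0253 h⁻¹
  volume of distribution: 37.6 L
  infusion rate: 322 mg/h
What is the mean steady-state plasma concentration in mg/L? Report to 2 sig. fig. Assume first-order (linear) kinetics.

CL = k × Vd = 0.02530 × 37.6 = 0.9513 L/h
At steady state Css = R₀ / CL = 322 / 0.9513 = 338.5 mg/L

340 mg/L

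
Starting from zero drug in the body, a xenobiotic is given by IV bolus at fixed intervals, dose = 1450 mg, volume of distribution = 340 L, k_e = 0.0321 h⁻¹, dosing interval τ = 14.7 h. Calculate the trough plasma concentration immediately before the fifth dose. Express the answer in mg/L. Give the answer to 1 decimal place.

6.0 mg/L

C₀ per dose = Dose / Vd = 1450 / 340 = 4.265 mg/L
Fraction remaining after one interval: r = e^(−kτ) = e^(−0.03210 × 14.7) = 0.6238
Before dose 5, 4 doses have been given (aged 1τ, 2τ, 3τ, 4τ).
C_trough = C₀ × (r + r² + … + r^4) = C₀ × r(1−r^4)/(1−r)
        = 4.265 × 0.6238 × (1 − 0.1514) / (1 − 0.6238) = 6.001 mg/L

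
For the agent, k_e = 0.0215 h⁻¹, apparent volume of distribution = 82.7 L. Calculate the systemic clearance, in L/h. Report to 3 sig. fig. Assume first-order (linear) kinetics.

1.78 L/h

CL = k × Vd = 0.0215 × 82.7 = 1.778 L/h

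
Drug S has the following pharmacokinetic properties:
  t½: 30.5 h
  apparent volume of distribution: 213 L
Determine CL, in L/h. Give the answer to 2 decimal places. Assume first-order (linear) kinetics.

4.84 L/h

k = ln2 / t½ = 0.693147 / 30.5 = 0.02273 h⁻¹
CL = k × Vd = 0.02273 × 213 = 4.841 L/h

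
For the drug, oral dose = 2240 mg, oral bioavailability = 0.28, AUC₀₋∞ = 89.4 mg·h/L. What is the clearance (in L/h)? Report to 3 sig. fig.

7.02 L/h

CL = F·Dose / AUC = 0.28 × 2240 / 89.4 = 7.016 L/h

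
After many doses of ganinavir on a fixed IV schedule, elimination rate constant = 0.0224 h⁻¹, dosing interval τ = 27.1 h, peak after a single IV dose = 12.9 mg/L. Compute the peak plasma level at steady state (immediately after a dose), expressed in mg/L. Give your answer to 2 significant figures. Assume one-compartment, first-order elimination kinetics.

e^(−kτ) = e^(−0.02240 × 27.1) = 0.5450
Accumulation ratio R = 1 / (1 − e^(−kτ)) = 1 / (1 − 0.5450) = 2.198
Steady-state peak = C₀ × R = 12.9 × 2.198 = 28.35 mg/L

28 mg/L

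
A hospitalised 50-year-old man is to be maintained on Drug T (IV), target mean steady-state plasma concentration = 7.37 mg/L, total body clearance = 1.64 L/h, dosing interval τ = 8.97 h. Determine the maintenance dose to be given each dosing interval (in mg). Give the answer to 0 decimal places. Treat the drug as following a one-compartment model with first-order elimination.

At steady state, Dose/τ = Css × CL.
Dose = Css × CL × τ = 7.37 × 1.640 × 8.97 = 108.4 mg

108 mg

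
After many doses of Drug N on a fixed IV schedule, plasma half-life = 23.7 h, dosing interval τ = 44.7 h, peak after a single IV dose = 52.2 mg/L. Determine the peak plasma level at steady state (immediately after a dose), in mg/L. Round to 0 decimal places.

k = ln2 / t½ = 0.693147 / 23.7 = 0.02925 h⁻¹
e^(−kτ) = e^(−0.02925 × 44.7) = 0.2705
Accumulation ratio R = 1 / (1 − e^(−kτ)) = 1 / (1 − 0.2705) = 1.371
Steady-state peak = C₀ × R = 52.2 × 1.371 = 71.57 mg/L

72 mg/L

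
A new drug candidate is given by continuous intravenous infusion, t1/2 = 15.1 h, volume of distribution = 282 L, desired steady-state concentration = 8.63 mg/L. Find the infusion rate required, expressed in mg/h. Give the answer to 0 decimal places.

k = ln2 / t½ = 0.693147 / 15.1 = 0.04590 h⁻¹
CL = k × Vd = 0.04590 × 282 = 12.94 L/h
At steady state, infusion rate R₀ = Css × CL = 8.63 × 12.94 = 111.7 mg/h

112 mg/h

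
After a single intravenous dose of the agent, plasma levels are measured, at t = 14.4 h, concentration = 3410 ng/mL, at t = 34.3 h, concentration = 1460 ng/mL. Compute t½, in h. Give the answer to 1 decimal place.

16.3 h

k = ln(C₁/C₂) / (t₂ − t₁) = ln(3410/1460) / (34.3 − 14.4)
  = 0.8483 / 19.90 = 0.04263 h⁻¹
t½ = ln2 / k = 0.693147 / 0.04263 = 16.26 h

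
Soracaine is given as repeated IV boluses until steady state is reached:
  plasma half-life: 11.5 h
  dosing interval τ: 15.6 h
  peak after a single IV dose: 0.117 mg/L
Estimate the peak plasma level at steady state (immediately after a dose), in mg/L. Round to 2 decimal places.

0.19 mg/L

k = ln2 / t½ = 0.693147 / 11.5 = 0.06027 h⁻¹
e^(−kτ) = e^(−0.06027 × 15.6) = 0.3905
Accumulation ratio R = 1 / (1 − e^(−kτ)) = 1 / (1 − 0.3905) = 1.641
Steady-state peak = C₀ × R = 0.117 × 1.641 = 0.1920 mg/L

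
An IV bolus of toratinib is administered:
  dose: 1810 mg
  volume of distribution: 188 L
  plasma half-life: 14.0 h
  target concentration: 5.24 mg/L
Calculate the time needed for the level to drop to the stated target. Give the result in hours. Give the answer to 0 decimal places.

C₀ = Dose / Vd = 1810 / 188 = 9.628 mg/L
k = ln2 / t½ = 0.693147 / 14.0 = 0.04951 h⁻¹
t = ln(C₀ / C) / k = ln(9.628 / 5.24) / 0.04951
  = ln(1.837) / 0.04951 = 0.6081 / 0.04951 = 12.28 h

12 h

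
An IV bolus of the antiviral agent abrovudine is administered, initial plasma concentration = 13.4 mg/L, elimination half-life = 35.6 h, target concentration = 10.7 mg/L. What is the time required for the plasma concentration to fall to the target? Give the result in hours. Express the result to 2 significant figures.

12 h

k = ln2 / t½ = 0.693147 / 35.6 = 0.01947 h⁻¹
t = ln(C₀ / C) / k = ln(13.40 / 10.7) / 0.01947
  = ln(1.252) / 0.01947 = 0.2247 / 0.01947 = 11.54 h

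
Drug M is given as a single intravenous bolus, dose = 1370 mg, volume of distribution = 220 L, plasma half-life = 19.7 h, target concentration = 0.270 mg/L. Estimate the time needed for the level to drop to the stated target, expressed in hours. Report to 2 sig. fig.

89 h

C₀ = Dose / Vd = 1370 / 220 = 6.227 mg/L
k = ln2 / t½ = 0.693147 / 19.7 = 0.03519 h⁻¹
t = ln(C₀ / C) / k = ln(6.227 / 0.270) / 0.03519
  = ln(23.06) / 0.03519 = 3.138 / 0.03519 = 89.17 h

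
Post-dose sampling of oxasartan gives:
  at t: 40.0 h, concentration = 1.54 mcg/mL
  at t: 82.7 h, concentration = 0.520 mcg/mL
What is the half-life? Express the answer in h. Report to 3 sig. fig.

27.3 h

k = ln(C₁/C₂) / (t₂ − t₁) = ln(1.54/0.520) / (82.7 − 40.0)
  = 1.086 / 42.70 = 0.02543 h⁻¹
t½ = ln2 / k = 0.693147 / 0.02543 = 27.26 h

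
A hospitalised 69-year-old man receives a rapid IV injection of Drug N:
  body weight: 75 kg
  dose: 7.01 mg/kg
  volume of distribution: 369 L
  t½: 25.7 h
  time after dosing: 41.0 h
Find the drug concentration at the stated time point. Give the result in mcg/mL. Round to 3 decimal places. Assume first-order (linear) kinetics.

Total dose = 7.01 × 75 = 525.8 mg
C₀ = Dose / Vd = 525.8 / 369 = 1.425 mg/L
k = ln2 / t½ = 0.693147 / 25.7 = 0.02697 h⁻¹
C = C₀ · e^(−k·t) = 1.425 × e^(−0.02697 × 41.0)
  = 1.425 × 0.3310 = 0.4717 mg/L
(0.4717 mg/L = 0.4717 mcg/mL)

0.472 mcg/mL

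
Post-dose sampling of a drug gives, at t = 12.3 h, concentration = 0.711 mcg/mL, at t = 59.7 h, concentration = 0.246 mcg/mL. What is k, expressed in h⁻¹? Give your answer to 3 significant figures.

k = ln(C₁/C₂) / (t₂ − t₁) = ln(0.711/0.246) / (59.7 − 12.3)
  = 1.061 / 47.40 = 0.02238 h⁻¹

0.0224 h⁻¹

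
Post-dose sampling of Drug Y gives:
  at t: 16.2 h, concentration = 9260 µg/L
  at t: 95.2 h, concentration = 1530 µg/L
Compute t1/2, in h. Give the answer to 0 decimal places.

k = ln(C₁/C₂) / (t₂ − t₁) = ln(9260/1530) / (95.2 − 16.2)
  = 1.800 / 79.00 = 0.02278 h⁻¹
t½ = ln2 / k = 0.693147 / 0.02278 = 30.43 h

30 h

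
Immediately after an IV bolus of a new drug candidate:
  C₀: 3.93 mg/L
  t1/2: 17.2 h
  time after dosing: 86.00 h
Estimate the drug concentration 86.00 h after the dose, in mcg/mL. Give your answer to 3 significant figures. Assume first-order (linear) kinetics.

k = ln2 / t½ = 0.693147 / 17.2 = 0.04030 h⁻¹
t / t½ = 86.00 / 17.2 = 5 half-lives
C = C₀ × (1/2)^5 = 3.930 × 0.03125 = 0.1228 mg/L
(0.1228 mg/L = 0.1228 mcg/mL)

0.123 mcg/mL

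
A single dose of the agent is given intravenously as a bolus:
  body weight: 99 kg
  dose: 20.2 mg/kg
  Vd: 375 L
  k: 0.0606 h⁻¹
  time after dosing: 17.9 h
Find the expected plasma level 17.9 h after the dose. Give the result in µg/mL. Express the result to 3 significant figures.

Total dose = 20.2 × 99 = 2000 mg
C₀ = Dose / Vd = 2000 / 375 = 5.333 mg/L
C = C₀ · e^(−k·t) = 5.333 × e^(−0.06060 × 17.9)
  = 5.333 × 0.3380 = 1.803 mg/L
(1.803 mg/L = 1.803 µg/mL)

1.80 µg/mL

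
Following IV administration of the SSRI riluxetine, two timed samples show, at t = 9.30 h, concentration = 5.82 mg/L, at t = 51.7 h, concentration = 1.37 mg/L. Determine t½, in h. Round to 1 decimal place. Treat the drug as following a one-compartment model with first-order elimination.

20.3 h

k = ln(C₁/C₂) / (t₂ − t₁) = ln(5.82/1.37) / (51.7 − 9.30)
  = 1.446 / 42.40 = 0.03410 h⁻¹
t½ = ln2 / k = 0.693147 / 0.03410 = 20.33 h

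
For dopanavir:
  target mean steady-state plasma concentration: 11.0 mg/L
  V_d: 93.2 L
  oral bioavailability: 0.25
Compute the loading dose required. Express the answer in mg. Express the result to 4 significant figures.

4101 mg

LD = Css × Vd / F = 11.0 × 93.2 / 0.25 = 4101 mg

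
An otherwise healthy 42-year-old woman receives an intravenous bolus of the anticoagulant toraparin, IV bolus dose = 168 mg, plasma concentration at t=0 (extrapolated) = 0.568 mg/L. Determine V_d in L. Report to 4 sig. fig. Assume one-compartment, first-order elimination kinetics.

295.8 L

Vd = Dose / C₀ = 168.0 / 0.568 = 295.8 L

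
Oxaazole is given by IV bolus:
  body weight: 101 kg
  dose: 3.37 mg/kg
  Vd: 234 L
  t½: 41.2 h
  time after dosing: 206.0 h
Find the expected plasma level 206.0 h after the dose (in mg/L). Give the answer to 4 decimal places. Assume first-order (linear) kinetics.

Total dose = 3.37 × 101 = 340.4 mg
C₀ = Dose / Vd = 340.4 / 234 = 1.455 mg/L
k = ln2 / t½ = 0.693147 / 41.2 = 0.01682 h⁻¹
t / t½ = 206.0 / 41.2 = 5 half-lives
C = C₀ × (1/2)^5 = 1.455 × 0.03125 = 0.04547 mg/L

0.0455 mg/L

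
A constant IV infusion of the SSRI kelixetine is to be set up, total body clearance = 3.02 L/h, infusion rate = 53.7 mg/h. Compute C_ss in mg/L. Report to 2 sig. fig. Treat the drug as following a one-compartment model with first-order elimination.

18 mg/L

At steady state Css = R₀ / CL = 53.7 / 3.020 = 17.78 mg/L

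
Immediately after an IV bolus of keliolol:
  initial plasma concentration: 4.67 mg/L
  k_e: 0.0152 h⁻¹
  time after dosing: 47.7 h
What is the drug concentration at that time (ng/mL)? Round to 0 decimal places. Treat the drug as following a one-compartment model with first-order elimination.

C = C₀ · e^(−k·t) = 4.670 × e^(−0.01520 × 47.7)
  = 4.670 × 0.4843 = 2.262 mg/L
Convert: 2.262 mg/L × 1000 = 2262 ng/mL

2262 ng/mL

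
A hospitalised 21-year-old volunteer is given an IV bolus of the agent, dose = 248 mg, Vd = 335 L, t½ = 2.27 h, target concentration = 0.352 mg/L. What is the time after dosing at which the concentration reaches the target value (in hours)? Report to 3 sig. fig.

2.43 h

C₀ = Dose / Vd = 248.0 / 335 = 0.7403 mg/L
k = ln2 / t½ = 0.693147 / 2.27 = 0.3054 h⁻¹
t = ln(C₀ / C) / k = ln(0.7403 / 0.352) / 0.3054
  = ln(2.103) / 0.3054 = 0.7434 / 0.3054 = 2.434 h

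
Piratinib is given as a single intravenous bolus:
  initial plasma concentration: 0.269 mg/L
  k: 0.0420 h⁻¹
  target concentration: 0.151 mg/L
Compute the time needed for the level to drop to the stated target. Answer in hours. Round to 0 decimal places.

t = ln(C₀ / C) / k = ln(0.2690 / 0.151) / 0.04200
  = ln(1.781) / 0.04200 = 0.5772 / 0.04200 = 13.74 h

14 h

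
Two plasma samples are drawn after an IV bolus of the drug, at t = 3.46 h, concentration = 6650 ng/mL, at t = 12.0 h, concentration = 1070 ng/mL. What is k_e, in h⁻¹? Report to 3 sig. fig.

0.214 h⁻¹

k = ln(C₁/C₂) / (t₂ − t₁) = ln(6650/1070) / (12.0 − 3.46)
  = 1.827 / 8.540 = 0.2139 h⁻¹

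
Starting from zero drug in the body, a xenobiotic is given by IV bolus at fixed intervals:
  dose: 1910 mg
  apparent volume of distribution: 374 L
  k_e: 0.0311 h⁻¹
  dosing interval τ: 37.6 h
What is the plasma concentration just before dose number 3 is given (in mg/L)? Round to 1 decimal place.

2.1 mg/L

C₀ per dose = Dose / Vd = 1910 / 374 = 5.107 mg/L
Fraction remaining after one interval: r = e^(−kτ) = e^(−0.03110 × 37.6) = 0.3106
Before dose 3, 2 doses have been given (aged 1τ, 2τ).
C_trough = C₀ × (r + r²) = 5.107 × (0.3106 + 0.09647) = 2.079 mg/L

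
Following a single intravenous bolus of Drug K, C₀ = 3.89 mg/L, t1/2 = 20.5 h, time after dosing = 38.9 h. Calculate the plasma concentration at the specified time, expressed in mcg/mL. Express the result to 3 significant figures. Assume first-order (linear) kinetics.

k = ln2 / t½ = 0.693147 / 20.5 = 0.03381 h⁻¹
C = C₀ · e^(−k·t) = 3.890 × e^(−0.03381 × 38.9)
  = 3.890 × 0.2684 = 1.044 mg/L
(1.044 mg/L = 1.044 mcg/mL)

1.04 mcg/mL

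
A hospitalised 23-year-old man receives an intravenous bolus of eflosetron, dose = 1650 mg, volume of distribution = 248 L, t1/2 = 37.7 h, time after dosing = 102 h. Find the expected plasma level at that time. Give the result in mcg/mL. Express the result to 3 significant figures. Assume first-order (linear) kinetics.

C₀ = Dose / Vd = 1650 / 248 = 6.653 mg/L
k = ln2 / t½ = 0.693147 / 37.7 = 0.01839 h⁻¹
C = C₀ · e^(−k·t) = 6.653 × e^(−0.01839 × 102)
  = 6.653 × 0.1532 = 1.019 mg/L
(1.019 mg/L = 1.019 mcg/mL)

1.02 mcg/mL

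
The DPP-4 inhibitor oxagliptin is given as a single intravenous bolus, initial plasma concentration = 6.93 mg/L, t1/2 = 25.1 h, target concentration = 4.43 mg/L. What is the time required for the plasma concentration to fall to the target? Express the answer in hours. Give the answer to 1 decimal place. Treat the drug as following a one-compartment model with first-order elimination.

k = ln2 / t½ = 0.693147 / 25.1 = 0.02762 h⁻¹
t = ln(C₀ / C) / k = ln(6.930 / 4.43) / 0.02762
  = ln(1.564) / 0.02762 = 0.4472 / 0.02762 = 16.19 h

16.2 h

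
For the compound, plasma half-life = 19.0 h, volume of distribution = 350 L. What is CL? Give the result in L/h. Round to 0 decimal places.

k = ln2 / t½ = 0.693147 / 19.0 = 0.03648 h⁻¹
CL = k × Vd = 0.03648 × 350 = 12.77 L/h

13 L/h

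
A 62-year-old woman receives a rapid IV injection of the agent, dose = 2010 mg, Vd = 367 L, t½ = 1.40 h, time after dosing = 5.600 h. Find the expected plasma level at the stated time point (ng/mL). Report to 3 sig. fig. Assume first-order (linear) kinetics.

C₀ = Dose / Vd = 2010 / 367 = 5.477 mg/L
k = ln2 / t½ = 0.693147 / 1.40 = 0.4951 h⁻¹
t / t½ = 5.600 / 1.40 = 4 half-lives
C = C₀ × (1/2)^4 = 5.477 × 0.06250 = 0.3423 mg/L
Convert: 0.3423 mg/L × 1000 = 342.3 ng/mL

342 ng/mL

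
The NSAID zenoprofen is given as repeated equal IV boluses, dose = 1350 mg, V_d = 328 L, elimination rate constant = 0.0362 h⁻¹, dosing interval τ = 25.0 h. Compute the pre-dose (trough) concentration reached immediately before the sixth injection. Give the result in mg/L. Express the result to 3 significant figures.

2.77 mg/L

C₀ per dose = Dose / Vd = 1350 / 328 = 4.116 mg/L
Fraction remaining after one interval: r = e^(−kτ) = e^(−0.03620 × 25.0) = 0.4045
Before dose 6, 5 doses have been given (aged 1τ, 2τ, 3τ, 4τ, 5τ).
C_trough = C₀ × (r + r² + … + r^5) = C₀ × r(1−r^5)/(1−r)
        = 4.116 × 0.4045 × (1 − 0.01083) / (1 − 0.4045) = 2.766 mg/L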